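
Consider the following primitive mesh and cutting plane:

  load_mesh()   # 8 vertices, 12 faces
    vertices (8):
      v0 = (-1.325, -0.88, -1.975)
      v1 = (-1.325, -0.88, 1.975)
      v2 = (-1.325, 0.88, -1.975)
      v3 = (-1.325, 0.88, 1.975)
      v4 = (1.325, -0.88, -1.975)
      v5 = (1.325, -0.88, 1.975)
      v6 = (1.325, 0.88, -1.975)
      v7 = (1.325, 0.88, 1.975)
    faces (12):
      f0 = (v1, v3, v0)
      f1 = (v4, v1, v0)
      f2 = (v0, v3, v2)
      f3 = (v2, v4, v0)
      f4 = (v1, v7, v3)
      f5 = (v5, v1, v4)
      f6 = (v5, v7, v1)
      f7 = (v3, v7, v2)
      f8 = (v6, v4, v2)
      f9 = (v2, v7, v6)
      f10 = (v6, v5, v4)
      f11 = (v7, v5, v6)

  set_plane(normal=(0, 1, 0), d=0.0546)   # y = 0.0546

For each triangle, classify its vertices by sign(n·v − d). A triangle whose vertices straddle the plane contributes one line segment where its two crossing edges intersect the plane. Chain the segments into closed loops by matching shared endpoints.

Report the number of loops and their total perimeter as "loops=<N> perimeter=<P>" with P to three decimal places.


loops=1 perimeter=13.200

Straddling triangles (8 of 12):
  (v1,v3,v0) [-+-] → (-1.325, 0.0546, 1.975)–(-1.325, 0.0546, 0.12254)  len=1.8525
  (v0,v3,v2) [-++] → (-1.325, 0.0546, 0.12254)–(-1.325, 0.0546, -1.975)  len=2.0975
  (v2,v4,v0) [+--] → (-0.0822102, 0.0546, -1.975)–(-1.325, 0.0546, -1.975)  len=1.2428
  (v1,v7,v3) [-++] → (0.0822102, 0.0546, 1.975)–(-1.325, 0.0546, 1.975)  len=1.4072
  (v5,v7,v1) [-+-] → (1.325, 0.0546, 1.975)–(0.0822102, 0.0546, 1.975)  len=1.2428
  (v6,v4,v2) [+-+] → (1.325, 0.0546, -1.975)–(-0.0822102, 0.0546, -1.975)  len=1.4072
  (v6,v5,v4) [+--] → (1.325, 0.0546, -0.12254)–(1.325, 0.0546, -1.975)  len=1.8525
  (v7,v5,v6) [+-+] → (1.325, 0.0546, 1.975)–(1.325, 0.0546, -0.12254)  len=2.0975

Chained into 1 loop(s):
  loop 1: 8 segments, perimeter = 13.2000
Total perimeter = 13.200


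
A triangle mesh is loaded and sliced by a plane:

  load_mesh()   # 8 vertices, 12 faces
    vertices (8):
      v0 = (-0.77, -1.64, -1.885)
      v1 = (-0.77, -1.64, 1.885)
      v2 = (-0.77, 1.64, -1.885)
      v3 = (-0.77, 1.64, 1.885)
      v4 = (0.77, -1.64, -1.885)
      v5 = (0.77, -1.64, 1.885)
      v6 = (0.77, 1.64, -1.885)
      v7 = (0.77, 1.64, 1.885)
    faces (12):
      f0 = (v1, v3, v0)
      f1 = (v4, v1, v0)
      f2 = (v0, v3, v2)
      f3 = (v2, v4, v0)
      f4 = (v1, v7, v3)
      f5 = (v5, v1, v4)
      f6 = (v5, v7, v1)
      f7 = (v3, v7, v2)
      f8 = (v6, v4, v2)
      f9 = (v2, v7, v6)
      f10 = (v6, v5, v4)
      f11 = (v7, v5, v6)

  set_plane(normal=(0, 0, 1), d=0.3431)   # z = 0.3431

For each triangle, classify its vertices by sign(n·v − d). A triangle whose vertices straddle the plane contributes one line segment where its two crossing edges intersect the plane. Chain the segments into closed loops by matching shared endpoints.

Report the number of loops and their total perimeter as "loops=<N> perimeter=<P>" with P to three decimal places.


Straddling triangles (8 of 12):
  (v1,v3,v0) [++-] → (-0.77, 0.298506, 0.3431)–(-0.77, -1.64, 0.3431)  len=1.9385
  (v4,v1,v0) [-+-] → (-0.140152, -1.64, 0.3431)–(-0.77, -1.64, 0.3431)  len=0.6298
  (v0,v3,v2) [-+-] → (-0.77, 0.298506, 0.3431)–(-0.77, 1.64, 0.3431)  len=1.3415
  (v5,v1,v4) [++-] → (-0.140152, -1.64, 0.3431)–(0.77, -1.64, 0.3431)  len=0.9102
  (v3,v7,v2) [++-] → (0.140152, 1.64, 0.3431)–(-0.77, 1.64, 0.3431)  len=0.9102
  (v2,v7,v6) [-+-] → (0.140152, 1.64, 0.3431)–(0.77, 1.64, 0.3431)  len=0.6298
  (v6,v5,v4) [-+-] → (0.77, -0.298506, 0.3431)–(0.77, -1.64, 0.3431)  len=1.3415
  (v7,v5,v6) [++-] → (0.77, -0.298506, 0.3431)–(0.77, 1.64, 0.3431)  len=1.9385

Chained into 1 loop(s):
  loop 1: 8 segments, perimeter = 9.6400
Total perimeter = 9.640

loops=1 perimeter=9.640


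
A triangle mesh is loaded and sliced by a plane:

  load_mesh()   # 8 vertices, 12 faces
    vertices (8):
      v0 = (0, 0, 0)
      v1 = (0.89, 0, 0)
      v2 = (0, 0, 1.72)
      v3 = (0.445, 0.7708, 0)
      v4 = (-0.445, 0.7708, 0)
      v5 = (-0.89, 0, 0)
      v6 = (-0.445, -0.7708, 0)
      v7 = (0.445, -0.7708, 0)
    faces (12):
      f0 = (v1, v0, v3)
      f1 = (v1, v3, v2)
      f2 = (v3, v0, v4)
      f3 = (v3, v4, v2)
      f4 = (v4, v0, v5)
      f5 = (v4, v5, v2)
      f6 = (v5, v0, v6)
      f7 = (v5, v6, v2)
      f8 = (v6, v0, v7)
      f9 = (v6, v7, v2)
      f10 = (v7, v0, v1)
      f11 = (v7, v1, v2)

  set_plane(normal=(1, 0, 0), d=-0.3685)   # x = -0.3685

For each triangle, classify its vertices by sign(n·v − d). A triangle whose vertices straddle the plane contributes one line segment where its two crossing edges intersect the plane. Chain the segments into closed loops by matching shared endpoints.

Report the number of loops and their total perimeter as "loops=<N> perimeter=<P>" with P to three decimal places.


Straddling triangles (8 of 12):
  (v3,v0,v4) [++-] → (-0.3685, 0.638292, 0)–(-0.3685, 0.7708, 0)  len=0.1325
  (v3,v4,v2) [+-+] → (-0.3685, 0.7708, 0)–(-0.3685, 0.638292, 0.295685)  len=0.3240
  (v4,v0,v5) [-+-] → (-0.3685, 0.638292, 0)–(-0.3685, 0, 0)  len=0.6383
  (v4,v5,v2) [--+] → (-0.3685, 0, 1.00784)–(-0.3685, 0.638292, 0.295685)  len=0.9563
  (v5,v0,v6) [-+-] → (-0.3685, 0, 0)–(-0.3685, -0.638292, 0)  len=0.6383
  (v5,v6,v2) [--+] → (-0.3685, -0.638292, 0.295685)–(-0.3685, 0, 1.00784)  len=0.9563
  (v6,v0,v7) [-++] → (-0.3685, -0.638292, 0)–(-0.3685, -0.7708, 0)  len=0.1325
  (v6,v7,v2) [-++] → (-0.3685, -0.7708, 0)–(-0.3685, -0.638292, 0.295685)  len=0.3240

Chained into 1 loop(s):
  loop 1: 8 segments, perimeter = 4.1023
Total perimeter = 4.102

loops=1 perimeter=4.102


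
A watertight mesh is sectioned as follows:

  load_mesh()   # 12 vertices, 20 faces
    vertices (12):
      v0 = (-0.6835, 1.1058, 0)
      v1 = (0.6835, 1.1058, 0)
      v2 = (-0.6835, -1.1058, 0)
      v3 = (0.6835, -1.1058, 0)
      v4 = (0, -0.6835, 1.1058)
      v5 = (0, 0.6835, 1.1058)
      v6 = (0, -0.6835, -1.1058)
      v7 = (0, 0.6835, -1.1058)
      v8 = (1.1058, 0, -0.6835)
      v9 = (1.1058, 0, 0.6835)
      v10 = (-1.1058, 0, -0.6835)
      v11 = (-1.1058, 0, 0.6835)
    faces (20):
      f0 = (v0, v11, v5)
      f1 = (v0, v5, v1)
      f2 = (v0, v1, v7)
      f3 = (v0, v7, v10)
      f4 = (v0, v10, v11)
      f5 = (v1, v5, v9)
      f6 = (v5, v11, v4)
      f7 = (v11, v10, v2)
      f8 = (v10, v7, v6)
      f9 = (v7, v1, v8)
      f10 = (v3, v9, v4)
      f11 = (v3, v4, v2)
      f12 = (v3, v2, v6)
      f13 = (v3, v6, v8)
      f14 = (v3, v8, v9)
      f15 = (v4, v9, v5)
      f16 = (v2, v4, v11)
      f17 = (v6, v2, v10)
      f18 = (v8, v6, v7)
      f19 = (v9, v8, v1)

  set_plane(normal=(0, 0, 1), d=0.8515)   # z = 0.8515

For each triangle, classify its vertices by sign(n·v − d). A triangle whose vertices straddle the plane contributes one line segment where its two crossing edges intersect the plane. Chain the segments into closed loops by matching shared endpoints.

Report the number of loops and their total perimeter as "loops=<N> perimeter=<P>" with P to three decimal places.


Straddling triangles (8 of 20):
  (v0,v11,v5) [--+] → (-0.665889, 0.271911, 0.8515)–(-0.157184, 0.780616, 0.8515)  len=0.7194
  (v0,v5,v1) [-+-] → (-0.157184, 0.780616, 0.8515)–(0.157184, 0.780616, 0.8515)  len=0.3144
  (v1,v5,v9) [-+-] → (0.157184, 0.780616, 0.8515)–(0.665889, 0.271911, 0.8515)  len=0.7194
  (v5,v11,v4) [+-+] → (-0.665889, 0.271911, 0.8515)–(-0.665889, -0.271911, 0.8515)  len=0.5438
  (v3,v9,v4) [--+] → (0.665889, -0.271911, 0.8515)–(0.157184, -0.780616, 0.8515)  len=0.7194
  (v3,v4,v2) [-+-] → (0.157184, -0.780616, 0.8515)–(-0.157184, -0.780616, 0.8515)  len=0.3144
  (v4,v9,v5) [+-+] → (0.665889, -0.271911, 0.8515)–(0.665889, 0.271911, 0.8515)  len=0.5438
  (v2,v4,v11) [-+-] → (-0.157184, -0.780616, 0.8515)–(-0.665889, -0.271911, 0.8515)  len=0.7194

Chained into 1 loop(s):
  loop 1: 8 segments, perimeter = 4.5941
Total perimeter = 4.594

loops=1 perimeter=4.594


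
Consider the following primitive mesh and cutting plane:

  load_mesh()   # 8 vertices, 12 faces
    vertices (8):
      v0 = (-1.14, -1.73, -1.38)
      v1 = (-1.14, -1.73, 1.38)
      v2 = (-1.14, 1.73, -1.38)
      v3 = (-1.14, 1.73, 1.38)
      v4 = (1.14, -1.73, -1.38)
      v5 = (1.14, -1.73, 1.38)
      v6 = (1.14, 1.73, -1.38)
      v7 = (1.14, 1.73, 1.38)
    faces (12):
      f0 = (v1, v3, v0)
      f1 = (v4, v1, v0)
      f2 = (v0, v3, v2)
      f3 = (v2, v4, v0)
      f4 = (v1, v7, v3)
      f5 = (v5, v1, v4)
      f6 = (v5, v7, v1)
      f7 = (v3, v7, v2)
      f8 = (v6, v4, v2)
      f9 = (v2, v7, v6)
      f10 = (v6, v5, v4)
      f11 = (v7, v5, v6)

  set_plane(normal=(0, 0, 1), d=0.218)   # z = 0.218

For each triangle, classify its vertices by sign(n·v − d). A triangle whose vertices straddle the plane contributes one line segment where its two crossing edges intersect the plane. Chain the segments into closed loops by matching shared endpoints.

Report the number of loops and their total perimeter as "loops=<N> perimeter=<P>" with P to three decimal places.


loops=1 perimeter=11.480

Straddling triangles (8 of 12):
  (v1,v3,v0) [++-] → (-1.14, 0.27329, 0.218)–(-1.14, -1.73, 0.218)  len=2.0033
  (v4,v1,v0) [-+-] → (-0.180087, -1.73, 0.218)–(-1.14, -1.73, 0.218)  len=0.9599
  (v0,v3,v2) [-+-] → (-1.14, 0.27329, 0.218)–(-1.14, 1.73, 0.218)  len=1.4567
  (v5,v1,v4) [++-] → (-0.180087, -1.73, 0.218)–(1.14, -1.73, 0.218)  len=1.3201
  (v3,v7,v2) [++-] → (0.180087, 1.73, 0.218)–(-1.14, 1.73, 0.218)  len=1.3201
  (v2,v7,v6) [-+-] → (0.180087, 1.73, 0.218)–(1.14, 1.73, 0.218)  len=0.9599
  (v6,v5,v4) [-+-] → (1.14, -0.27329, 0.218)–(1.14, -1.73, 0.218)  len=1.4567
  (v7,v5,v6) [++-] → (1.14, -0.27329, 0.218)–(1.14, 1.73, 0.218)  len=2.0033

Chained into 1 loop(s):
  loop 1: 8 segments, perimeter = 11.4800
Total perimeter = 11.480


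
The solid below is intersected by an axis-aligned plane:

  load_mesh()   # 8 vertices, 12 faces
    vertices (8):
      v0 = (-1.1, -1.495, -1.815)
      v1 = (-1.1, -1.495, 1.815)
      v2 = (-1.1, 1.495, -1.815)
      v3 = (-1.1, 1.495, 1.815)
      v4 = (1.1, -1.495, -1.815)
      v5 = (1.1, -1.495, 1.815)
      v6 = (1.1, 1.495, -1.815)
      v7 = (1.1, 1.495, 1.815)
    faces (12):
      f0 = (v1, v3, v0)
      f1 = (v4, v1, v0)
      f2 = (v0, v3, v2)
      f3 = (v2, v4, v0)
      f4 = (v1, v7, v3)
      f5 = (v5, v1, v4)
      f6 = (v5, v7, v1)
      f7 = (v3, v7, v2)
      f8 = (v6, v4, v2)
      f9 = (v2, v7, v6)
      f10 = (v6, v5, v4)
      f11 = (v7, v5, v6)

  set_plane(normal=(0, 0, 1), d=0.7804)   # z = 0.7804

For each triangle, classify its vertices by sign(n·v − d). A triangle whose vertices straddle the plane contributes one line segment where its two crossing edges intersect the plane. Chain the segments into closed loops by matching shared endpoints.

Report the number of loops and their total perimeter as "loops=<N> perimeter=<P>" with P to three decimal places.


Straddling triangles (8 of 12):
  (v1,v3,v0) [++-] → (-1.1, 0.642809, 0.7804)–(-1.1, -1.495, 0.7804)  len=2.1378
  (v4,v1,v0) [-+-] → (-0.47297, -1.495, 0.7804)–(-1.1, -1.495, 0.7804)  len=0.6270
  (v0,v3,v2) [-+-] → (-1.1, 0.642809, 0.7804)–(-1.1, 1.495, 0.7804)  len=0.8522
  (v5,v1,v4) [++-] → (-0.47297, -1.495, 0.7804)–(1.1, -1.495, 0.7804)  len=1.5730
  (v3,v7,v2) [++-] → (0.47297, 1.495, 0.7804)–(-1.1, 1.495, 0.7804)  len=1.5730
  (v2,v7,v6) [-+-] → (0.47297, 1.495, 0.7804)–(1.1, 1.495, 0.7804)  len=0.6270
  (v6,v5,v4) [-+-] → (1.1, -0.642809, 0.7804)–(1.1, -1.495, 0.7804)  len=0.8522
  (v7,v5,v6) [++-] → (1.1, -0.642809, 0.7804)–(1.1, 1.495, 0.7804)  len=2.1378

Chained into 1 loop(s):
  loop 1: 8 segments, perimeter = 10.3800
Total perimeter = 10.380

loops=1 perimeter=10.380


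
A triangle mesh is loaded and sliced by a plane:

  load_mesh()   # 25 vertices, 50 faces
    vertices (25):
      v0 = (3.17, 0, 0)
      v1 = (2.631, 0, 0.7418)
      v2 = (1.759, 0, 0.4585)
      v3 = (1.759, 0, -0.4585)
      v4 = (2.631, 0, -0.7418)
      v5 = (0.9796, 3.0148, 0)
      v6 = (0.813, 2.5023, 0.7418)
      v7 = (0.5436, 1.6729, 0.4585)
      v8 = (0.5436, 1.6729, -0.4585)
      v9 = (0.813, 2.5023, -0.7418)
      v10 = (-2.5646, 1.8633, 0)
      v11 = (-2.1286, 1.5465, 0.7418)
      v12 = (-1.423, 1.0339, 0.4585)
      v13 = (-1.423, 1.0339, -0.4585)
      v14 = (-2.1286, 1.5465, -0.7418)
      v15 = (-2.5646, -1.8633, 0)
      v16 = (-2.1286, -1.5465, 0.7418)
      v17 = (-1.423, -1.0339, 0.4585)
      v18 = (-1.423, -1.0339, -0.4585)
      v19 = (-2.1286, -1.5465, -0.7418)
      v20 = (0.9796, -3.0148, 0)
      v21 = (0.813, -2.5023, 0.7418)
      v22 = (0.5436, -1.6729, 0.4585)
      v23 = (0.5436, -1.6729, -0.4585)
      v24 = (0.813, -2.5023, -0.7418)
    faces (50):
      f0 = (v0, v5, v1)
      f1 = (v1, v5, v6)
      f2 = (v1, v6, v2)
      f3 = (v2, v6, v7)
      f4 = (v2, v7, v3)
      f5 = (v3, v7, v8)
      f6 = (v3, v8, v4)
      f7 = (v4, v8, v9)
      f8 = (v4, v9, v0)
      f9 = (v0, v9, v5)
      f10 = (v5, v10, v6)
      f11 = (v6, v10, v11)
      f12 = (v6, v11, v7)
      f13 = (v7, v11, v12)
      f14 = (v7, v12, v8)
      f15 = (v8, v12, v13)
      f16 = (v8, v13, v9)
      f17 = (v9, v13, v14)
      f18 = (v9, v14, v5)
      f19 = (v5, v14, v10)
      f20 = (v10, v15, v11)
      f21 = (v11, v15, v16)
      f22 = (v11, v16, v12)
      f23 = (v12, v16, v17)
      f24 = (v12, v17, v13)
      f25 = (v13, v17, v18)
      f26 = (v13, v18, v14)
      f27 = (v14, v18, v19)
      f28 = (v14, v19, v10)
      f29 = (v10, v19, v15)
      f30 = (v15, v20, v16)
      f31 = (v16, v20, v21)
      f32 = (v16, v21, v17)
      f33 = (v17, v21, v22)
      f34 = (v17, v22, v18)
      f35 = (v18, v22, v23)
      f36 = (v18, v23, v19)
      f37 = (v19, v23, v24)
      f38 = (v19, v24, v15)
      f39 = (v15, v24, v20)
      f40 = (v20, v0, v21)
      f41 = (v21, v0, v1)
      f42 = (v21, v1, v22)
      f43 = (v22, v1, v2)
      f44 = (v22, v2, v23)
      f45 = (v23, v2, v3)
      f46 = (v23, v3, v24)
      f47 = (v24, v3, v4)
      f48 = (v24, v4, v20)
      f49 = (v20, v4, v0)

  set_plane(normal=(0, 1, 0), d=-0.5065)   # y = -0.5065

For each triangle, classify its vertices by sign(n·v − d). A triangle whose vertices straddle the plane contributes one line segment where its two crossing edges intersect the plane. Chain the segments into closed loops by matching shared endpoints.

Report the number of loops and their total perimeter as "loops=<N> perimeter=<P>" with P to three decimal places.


Straddling triangles (20 of 50):
  (v10,v15,v11) [+-+] → (-2.5646, -0.5065, 0)–(-2.39111, -0.5065, 0.295171)  len=0.3424
  (v11,v15,v16) [+--] → (-2.39111, -0.5065, 0.295171)–(-2.1286, -0.5065, 0.7418)  len=0.5181
  (v11,v16,v12) [+-+] → (-2.1286, -0.5065, 0.7418)–(-1.84422, -0.5065, 0.627619)  len=0.3064
  (v12,v16,v17) [+--] → (-1.84422, -0.5065, 0.627619)–(-1.423, -0.5065, 0.4585)  len=0.4539
  (v12,v17,v13) [+-+] → (-1.423, -0.5065, 0.4585)–(-1.423, -0.5065, 0.224616)  len=0.2339
  (v13,v17,v18) [+--] → (-1.423, -0.5065, 0.224616)–(-1.423, -0.5065, -0.4585)  len=0.6831
  (v13,v18,v14) [+-+] → (-1.423, -0.5065, -0.4585)–(-1.56722, -0.5065, -0.516403)  len=0.1554
  (v14,v18,v19) [+--] → (-1.56722, -0.5065, -0.516403)–(-2.1286, -0.5065, -0.7418)  len=0.6049
  (v14,v19,v10) [+-+] → (-2.1286, -0.5065, -0.7418)–(-2.26158, -0.5065, -0.515549)  len=0.2624
  (v10,v19,v15) [+--] → (-2.26158, -0.5065, -0.515549)–(-2.5646, -0.5065, 0)  len=0.5980
  (v20,v0,v21) [-+-] → (2.802, -0.5065, 0)–(2.69291, -0.5065, 0.150151)  len=0.1856
  (v21,v0,v1) [-++] → (2.69291, -0.5065, 0.150151)–(2.26301, -0.5065, 0.7418)  len=0.7313
  (v21,v1,v22) [-+-] → (2.26301, -0.5065, 0.7418)–(1.999, -0.5065, 0.656026)  len=0.2776
  (v22,v1,v2) [-++] → (1.999, -0.5065, 0.656026)–(1.39102, -0.5065, 0.4585)  len=0.6393
  (v22,v2,v23) [-+-] → (1.39102, -0.5065, 0.4585)–(1.39102, -0.5065, 0.180862)  len=0.2776
  (v23,v2,v3) [-++] → (1.39102, -0.5065, 0.180862)–(1.39102, -0.5065, -0.4585)  len=0.6394
  (v23,v3,v24) [-+-] → (1.39102, -0.5065, -0.4585)–(1.56752, -0.5065, -0.515844)  len=0.1856
  (v24,v3,v4) [-++] → (1.56752, -0.5065, -0.515844)–(2.26301, -0.5065, -0.7418)  len=0.7313
  (v24,v4,v20) [-+-] → (2.26301, -0.5065, -0.7418)–(2.35356, -0.5065, -0.617174)  len=0.1540
  (v20,v4,v0) [-++] → (2.35356, -0.5065, -0.617174)–(2.802, -0.5065, 0)  len=0.7629

Chained into 2 loop(s):
  loop 1: 10 segments, perimeter = 4.1586
  loop 2: 10 segments, perimeter = 4.5846
Total perimeter = 8.743

loops=2 perimeter=8.743


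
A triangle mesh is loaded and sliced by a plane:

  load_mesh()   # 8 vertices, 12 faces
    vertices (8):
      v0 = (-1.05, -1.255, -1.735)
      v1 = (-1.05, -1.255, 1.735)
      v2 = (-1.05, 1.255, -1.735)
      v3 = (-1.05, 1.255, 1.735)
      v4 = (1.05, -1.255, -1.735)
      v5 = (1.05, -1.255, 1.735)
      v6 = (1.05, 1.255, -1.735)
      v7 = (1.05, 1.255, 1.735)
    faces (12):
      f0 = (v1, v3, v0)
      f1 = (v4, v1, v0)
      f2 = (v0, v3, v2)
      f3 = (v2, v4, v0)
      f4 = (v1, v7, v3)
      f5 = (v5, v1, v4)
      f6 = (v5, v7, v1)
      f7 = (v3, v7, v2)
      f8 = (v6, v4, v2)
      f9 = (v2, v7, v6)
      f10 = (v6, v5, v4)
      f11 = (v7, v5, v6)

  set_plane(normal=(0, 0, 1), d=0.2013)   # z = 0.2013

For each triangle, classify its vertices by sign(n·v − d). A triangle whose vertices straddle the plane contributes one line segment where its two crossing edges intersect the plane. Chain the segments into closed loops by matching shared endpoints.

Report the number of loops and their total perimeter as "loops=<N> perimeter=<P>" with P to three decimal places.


loops=1 perimeter=9.220

Straddling triangles (8 of 12):
  (v1,v3,v0) [++-] → (-1.05, 0.145609, 0.2013)–(-1.05, -1.255, 0.2013)  len=1.4006
  (v4,v1,v0) [-+-] → (-0.121824, -1.255, 0.2013)–(-1.05, -1.255, 0.2013)  len=0.9282
  (v0,v3,v2) [-+-] → (-1.05, 0.145609, 0.2013)–(-1.05, 1.255, 0.2013)  len=1.1094
  (v5,v1,v4) [++-] → (-0.121824, -1.255, 0.2013)–(1.05, -1.255, 0.2013)  len=1.1718
  (v3,v7,v2) [++-] → (0.121824, 1.255, 0.2013)–(-1.05, 1.255, 0.2013)  len=1.1718
  (v2,v7,v6) [-+-] → (0.121824, 1.255, 0.2013)–(1.05, 1.255, 0.2013)  len=0.9282
  (v6,v5,v4) [-+-] → (1.05, -0.145609, 0.2013)–(1.05, -1.255, 0.2013)  len=1.1094
  (v7,v5,v6) [++-] → (1.05, -0.145609, 0.2013)–(1.05, 1.255, 0.2013)  len=1.4006

Chained into 1 loop(s):
  loop 1: 8 segments, perimeter = 9.2200
Total perimeter = 9.220


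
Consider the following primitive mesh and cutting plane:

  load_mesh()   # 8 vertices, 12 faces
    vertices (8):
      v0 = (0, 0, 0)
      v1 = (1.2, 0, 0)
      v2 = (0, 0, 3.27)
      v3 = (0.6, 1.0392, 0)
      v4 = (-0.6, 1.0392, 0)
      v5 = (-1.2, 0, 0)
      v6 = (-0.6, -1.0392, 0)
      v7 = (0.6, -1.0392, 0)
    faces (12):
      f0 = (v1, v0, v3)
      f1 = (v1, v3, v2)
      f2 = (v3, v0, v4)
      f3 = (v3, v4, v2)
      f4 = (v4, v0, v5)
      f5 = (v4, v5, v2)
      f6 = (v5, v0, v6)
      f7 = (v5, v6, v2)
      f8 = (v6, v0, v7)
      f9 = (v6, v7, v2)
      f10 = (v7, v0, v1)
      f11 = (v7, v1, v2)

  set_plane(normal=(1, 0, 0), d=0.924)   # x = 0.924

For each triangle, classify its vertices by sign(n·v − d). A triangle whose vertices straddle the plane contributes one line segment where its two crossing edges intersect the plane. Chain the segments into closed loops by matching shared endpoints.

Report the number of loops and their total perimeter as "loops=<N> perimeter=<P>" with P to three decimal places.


Straddling triangles (4 of 12):
  (v1,v0,v3) [+--] → (0.924, 0, 0)–(0.924, 0.478032, 0)  len=0.4780
  (v1,v3,v2) [+--] → (0.924, 0.478032, 0)–(0.924, 0, 0.7521)  len=0.8912
  (v7,v0,v1) [--+] → (0.924, 0, 0)–(0.924, -0.478032, 0)  len=0.4780
  (v7,v1,v2) [-+-] → (0.924, -0.478032, 0)–(0.924, 0, 0.7521)  len=0.8912

Chained into 1 loop(s):
  loop 1: 4 segments, perimeter = 2.7384
Total perimeter = 2.738

loops=1 perimeter=2.738


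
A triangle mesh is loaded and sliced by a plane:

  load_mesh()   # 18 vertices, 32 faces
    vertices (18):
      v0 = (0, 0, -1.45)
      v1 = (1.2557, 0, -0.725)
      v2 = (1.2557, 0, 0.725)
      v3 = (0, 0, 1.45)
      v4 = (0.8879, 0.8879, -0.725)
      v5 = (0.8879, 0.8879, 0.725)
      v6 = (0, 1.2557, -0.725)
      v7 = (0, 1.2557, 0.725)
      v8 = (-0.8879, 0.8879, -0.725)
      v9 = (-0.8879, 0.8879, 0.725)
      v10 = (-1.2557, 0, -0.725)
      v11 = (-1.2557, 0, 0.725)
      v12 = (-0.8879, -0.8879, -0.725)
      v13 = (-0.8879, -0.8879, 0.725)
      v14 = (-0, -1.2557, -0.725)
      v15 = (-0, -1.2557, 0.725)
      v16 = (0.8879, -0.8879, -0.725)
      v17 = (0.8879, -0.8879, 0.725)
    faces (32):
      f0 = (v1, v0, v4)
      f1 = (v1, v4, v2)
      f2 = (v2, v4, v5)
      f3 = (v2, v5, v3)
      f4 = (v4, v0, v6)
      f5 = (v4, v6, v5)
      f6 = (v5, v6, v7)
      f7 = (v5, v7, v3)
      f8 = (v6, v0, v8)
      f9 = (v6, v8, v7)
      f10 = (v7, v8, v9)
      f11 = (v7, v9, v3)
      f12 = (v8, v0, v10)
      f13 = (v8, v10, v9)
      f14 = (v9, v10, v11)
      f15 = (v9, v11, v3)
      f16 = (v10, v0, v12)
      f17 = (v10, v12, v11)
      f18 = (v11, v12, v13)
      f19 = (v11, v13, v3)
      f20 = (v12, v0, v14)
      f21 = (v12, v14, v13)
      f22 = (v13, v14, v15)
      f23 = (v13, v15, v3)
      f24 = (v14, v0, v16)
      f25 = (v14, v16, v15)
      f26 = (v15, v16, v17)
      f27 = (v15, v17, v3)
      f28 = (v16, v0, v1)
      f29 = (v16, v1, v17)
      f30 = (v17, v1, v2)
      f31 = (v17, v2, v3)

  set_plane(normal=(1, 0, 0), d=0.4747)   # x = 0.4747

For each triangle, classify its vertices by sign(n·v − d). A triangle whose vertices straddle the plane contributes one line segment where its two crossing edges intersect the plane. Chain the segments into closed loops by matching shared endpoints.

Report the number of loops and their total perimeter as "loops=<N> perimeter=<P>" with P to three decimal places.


loops=1 perimeter=7.551

Straddling triangles (12 of 32):
  (v1,v0,v4) [+-+] → (0.4747, 0, -1.17592)–(0.4747, 0.4747, -1.06239)  len=0.4881
  (v2,v5,v3) [++-] → (0.4747, 0.4747, 1.06239)–(0.4747, 0, 1.17592)  len=0.4881
  (v4,v0,v6) [+--] → (0.4747, 0.4747, -1.06239)–(0.4747, 1.05906, -0.725)  len=0.6748
  (v4,v6,v5) [+-+] → (0.4747, 1.05906, -0.725)–(0.4747, 1.05906, 0.0502168)  len=0.7752
  (v5,v6,v7) [+--] → (0.4747, 1.05906, 0.0502168)–(0.4747, 1.05906, 0.725)  len=0.6748
  (v5,v7,v3) [+--] → (0.4747, 1.05906, 0.725)–(0.4747, 0.4747, 1.06239)  len=0.6748
  (v14,v0,v16) [--+] → (0.4747, -0.4747, -1.06239)–(0.4747, -1.05906, -0.725)  len=0.6748
  (v14,v16,v15) [-+-] → (0.4747, -1.05906, -0.725)–(0.4747, -1.05906, -0.0502168)  len=0.6748
  (v15,v16,v17) [-++] → (0.4747, -1.05906, -0.0502168)–(0.4747, -1.05906, 0.725)  len=0.7752
  (v15,v17,v3) [-+-] → (0.4747, -1.05906, 0.725)–(0.4747, -0.4747, 1.06239)  len=0.6748
  (v16,v0,v1) [+-+] → (0.4747, -0.4747, -1.06239)–(0.4747, 0, -1.17592)  len=0.4881
  (v17,v2,v3) [++-] → (0.4747, 0, 1.17592)–(0.4747, -0.4747, 1.06239)  len=0.4881

Chained into 1 loop(s):
  loop 1: 12 segments, perimeter = 7.5514
Total perimeter = 7.551


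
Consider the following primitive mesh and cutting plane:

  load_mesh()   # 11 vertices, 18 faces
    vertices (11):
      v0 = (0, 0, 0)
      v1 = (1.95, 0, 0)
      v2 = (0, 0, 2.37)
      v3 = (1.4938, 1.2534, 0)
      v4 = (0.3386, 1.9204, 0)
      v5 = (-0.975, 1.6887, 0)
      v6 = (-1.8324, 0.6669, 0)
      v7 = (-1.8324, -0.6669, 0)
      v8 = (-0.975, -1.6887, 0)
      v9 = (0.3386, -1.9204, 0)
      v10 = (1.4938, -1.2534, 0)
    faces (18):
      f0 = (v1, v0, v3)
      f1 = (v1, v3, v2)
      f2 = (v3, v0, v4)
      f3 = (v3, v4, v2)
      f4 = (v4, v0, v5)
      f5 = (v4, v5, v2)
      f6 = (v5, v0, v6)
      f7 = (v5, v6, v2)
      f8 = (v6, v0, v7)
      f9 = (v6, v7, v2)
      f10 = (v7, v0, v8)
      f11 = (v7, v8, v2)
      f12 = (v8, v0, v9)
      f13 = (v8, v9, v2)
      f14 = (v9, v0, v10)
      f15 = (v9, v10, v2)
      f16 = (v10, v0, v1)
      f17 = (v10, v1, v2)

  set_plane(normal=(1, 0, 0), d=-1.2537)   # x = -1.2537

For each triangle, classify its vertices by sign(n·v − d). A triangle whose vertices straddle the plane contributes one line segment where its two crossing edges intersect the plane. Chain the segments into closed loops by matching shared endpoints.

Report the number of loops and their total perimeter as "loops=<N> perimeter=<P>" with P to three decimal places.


Straddling triangles (6 of 18):
  (v5,v0,v6) [++-] → (-1.2537, 0.456283, 0)–(-1.2537, 1.35656, 0)  len=0.9003
  (v5,v6,v2) [+-+] → (-1.2537, 1.35656, 0)–(-1.2537, 0.456283, 0.748482)  len=1.1708
  (v6,v0,v7) [-+-] → (-1.2537, 0.456283, 0)–(-1.2537, -0.456283, 0)  len=0.9126
  (v6,v7,v2) [--+] → (-1.2537, -0.456283, 0.748482)–(-1.2537, 0.456283, 0.748482)  len=0.9126
  (v7,v0,v8) [-++] → (-1.2537, -0.456283, 0)–(-1.2537, -1.35656, 0)  len=0.9003
  (v7,v8,v2) [-++] → (-1.2537, -1.35656, 0)–(-1.2537, -0.456283, 0.748482)  len=1.1708

Chained into 1 loop(s):
  loop 1: 6 segments, perimeter = 5.9672
Total perimeter = 5.967

loops=1 perimeter=5.967


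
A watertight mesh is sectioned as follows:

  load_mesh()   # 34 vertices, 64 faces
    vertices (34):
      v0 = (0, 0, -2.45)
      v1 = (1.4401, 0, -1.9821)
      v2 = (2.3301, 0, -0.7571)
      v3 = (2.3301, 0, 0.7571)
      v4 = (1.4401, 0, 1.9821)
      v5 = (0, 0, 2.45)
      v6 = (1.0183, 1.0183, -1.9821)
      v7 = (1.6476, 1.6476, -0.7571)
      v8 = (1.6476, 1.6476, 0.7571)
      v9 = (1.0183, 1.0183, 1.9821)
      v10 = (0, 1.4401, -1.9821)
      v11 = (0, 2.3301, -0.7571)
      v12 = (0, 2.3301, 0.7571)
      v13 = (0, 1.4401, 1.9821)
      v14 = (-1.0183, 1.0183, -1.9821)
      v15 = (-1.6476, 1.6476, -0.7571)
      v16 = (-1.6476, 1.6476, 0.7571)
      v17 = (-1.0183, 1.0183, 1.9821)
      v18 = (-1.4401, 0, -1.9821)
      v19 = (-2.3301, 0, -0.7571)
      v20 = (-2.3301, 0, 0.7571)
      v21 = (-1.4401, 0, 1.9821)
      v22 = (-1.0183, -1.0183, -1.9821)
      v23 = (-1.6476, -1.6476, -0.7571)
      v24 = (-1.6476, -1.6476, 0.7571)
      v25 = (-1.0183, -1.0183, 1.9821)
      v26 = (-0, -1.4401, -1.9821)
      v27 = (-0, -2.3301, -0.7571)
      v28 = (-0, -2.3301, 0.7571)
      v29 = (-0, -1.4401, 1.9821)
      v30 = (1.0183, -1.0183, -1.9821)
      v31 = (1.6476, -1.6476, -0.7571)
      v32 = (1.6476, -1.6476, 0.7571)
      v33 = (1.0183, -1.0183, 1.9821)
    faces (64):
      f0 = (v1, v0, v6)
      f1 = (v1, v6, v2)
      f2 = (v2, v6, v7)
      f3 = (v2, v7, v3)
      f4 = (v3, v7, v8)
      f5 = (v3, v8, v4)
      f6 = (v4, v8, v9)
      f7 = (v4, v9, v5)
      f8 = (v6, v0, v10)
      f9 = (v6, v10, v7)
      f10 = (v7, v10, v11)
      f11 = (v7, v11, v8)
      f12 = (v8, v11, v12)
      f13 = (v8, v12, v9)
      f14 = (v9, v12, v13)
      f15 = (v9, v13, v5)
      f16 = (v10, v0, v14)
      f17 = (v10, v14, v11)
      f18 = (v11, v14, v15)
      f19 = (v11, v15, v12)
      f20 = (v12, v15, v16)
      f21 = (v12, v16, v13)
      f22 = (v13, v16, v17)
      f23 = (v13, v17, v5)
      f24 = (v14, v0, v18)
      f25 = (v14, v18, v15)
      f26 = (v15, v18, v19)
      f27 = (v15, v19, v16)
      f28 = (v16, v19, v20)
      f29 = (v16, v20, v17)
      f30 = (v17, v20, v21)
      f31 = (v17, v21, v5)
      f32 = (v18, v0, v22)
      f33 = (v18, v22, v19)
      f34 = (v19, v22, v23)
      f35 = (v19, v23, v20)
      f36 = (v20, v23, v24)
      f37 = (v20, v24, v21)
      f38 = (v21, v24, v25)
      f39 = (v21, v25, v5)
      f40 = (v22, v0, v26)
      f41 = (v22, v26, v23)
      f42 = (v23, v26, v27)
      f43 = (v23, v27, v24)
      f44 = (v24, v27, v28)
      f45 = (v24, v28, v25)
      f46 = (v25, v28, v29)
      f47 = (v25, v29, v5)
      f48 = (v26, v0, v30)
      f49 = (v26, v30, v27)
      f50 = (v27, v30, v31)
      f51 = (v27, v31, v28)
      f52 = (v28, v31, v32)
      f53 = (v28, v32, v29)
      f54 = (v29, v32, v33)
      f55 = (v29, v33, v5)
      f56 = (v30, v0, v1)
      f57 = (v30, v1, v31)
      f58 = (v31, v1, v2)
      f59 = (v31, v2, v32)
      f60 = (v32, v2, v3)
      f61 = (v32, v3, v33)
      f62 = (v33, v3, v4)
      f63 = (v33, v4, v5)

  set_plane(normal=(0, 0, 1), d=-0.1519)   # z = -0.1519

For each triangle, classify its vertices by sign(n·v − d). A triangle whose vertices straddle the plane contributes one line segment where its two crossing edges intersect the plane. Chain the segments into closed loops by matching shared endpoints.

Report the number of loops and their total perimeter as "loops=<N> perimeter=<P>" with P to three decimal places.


Straddling triangles (16 of 64):
  (v2,v7,v3) [--+] → (1.92038, 0.989082, -0.1519)–(2.3301, 0, -0.1519)  len=1.0706
  (v3,v7,v8) [+-+] → (1.92038, 0.989082, -0.1519)–(1.6476, 1.6476, -0.1519)  len=0.7128
  (v7,v11,v8) [--+] → (0.658518, 2.05732, -0.1519)–(1.6476, 1.6476, -0.1519)  len=1.0706
  (v8,v11,v12) [+-+] → (0.658518, 2.05732, -0.1519)–(0, 2.3301, -0.1519)  len=0.7128
  (v11,v15,v12) [--+] → (-0.989082, 1.92038, -0.1519)–(0, 2.3301, -0.1519)  len=1.0706
  (v12,v15,v16) [+-+] → (-0.989082, 1.92038, -0.1519)–(-1.6476, 1.6476, -0.1519)  len=0.7128
  (v15,v19,v16) [--+] → (-2.05732, 0.658518, -0.1519)–(-1.6476, 1.6476, -0.1519)  len=1.0706
  (v16,v19,v20) [+-+] → (-2.05732, 0.658518, -0.1519)–(-2.3301, 0, -0.1519)  len=0.7128
  (v19,v23,v20) [--+] → (-1.92038, -0.989082, -0.1519)–(-2.3301, 0, -0.1519)  len=1.0706
  (v20,v23,v24) [+-+] → (-1.92038, -0.989082, -0.1519)–(-1.6476, -1.6476, -0.1519)  len=0.7128
  (v23,v27,v24) [--+] → (-0.658518, -2.05732, -0.1519)–(-1.6476, -1.6476, -0.1519)  len=1.0706
  (v24,v27,v28) [+-+] → (-0.658518, -2.05732, -0.1519)–(0, -2.3301, -0.1519)  len=0.7128
  (v27,v31,v28) [--+] → (0.989082, -1.92038, -0.1519)–(0, -2.3301, -0.1519)  len=1.0706
  (v28,v31,v32) [+-+] → (0.989082, -1.92038, -0.1519)–(1.6476, -1.6476, -0.1519)  len=0.7128
  (v31,v2,v32) [--+] → (2.05732, -0.658518, -0.1519)–(1.6476, -1.6476, -0.1519)  len=1.0706
  (v32,v2,v3) [+-+] → (2.05732, -0.658518, -0.1519)–(2.3301, 0, -0.1519)  len=0.7128

Chained into 1 loop(s):
  loop 1: 16 segments, perimeter = 14.2669
Total perimeter = 14.267

loops=1 perimeter=14.267


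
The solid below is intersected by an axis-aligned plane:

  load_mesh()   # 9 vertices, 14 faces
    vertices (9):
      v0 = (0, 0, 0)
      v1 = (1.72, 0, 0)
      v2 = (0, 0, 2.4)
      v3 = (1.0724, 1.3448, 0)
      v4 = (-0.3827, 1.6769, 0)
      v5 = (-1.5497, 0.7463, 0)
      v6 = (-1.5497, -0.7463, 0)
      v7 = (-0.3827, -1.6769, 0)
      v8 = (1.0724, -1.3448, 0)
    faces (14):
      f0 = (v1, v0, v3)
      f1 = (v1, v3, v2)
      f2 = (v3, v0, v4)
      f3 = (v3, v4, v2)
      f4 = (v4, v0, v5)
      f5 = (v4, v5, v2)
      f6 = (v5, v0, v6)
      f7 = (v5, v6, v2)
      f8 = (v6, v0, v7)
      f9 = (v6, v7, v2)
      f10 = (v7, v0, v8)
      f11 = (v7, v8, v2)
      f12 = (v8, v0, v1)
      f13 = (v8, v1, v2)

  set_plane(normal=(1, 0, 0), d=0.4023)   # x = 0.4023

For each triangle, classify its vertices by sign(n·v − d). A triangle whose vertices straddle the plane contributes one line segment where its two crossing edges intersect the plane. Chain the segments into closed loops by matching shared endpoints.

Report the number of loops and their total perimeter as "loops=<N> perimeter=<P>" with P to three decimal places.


Straddling triangles (8 of 14):
  (v1,v0,v3) [+-+] → (0.4023, 0, 0)–(0.4023, 0.504488, 0)  len=0.5045
  (v1,v3,v2) [++-] → (0.4023, 0.504488, 1.49966)–(0.4023, 0, 1.83865)  len=0.6078
  (v3,v0,v4) [+--] → (0.4023, 0.504488, 0)–(0.4023, 1.49774, 0)  len=0.9932
  (v3,v4,v2) [+--] → (0.4023, 1.49774, 0)–(0.4023, 0.504488, 1.49966)  len=1.7988
  (v7,v0,v8) [--+] → (0.4023, -0.504488, 0)–(0.4023, -1.49774, 0)  len=0.9932
  (v7,v8,v2) [-+-] → (0.4023, -1.49774, 0)–(0.4023, -0.504488, 1.49966)  len=1.7988
  (v8,v0,v1) [+-+] → (0.4023, -0.504488, 0)–(0.4023, 0, 0)  len=0.5045
  (v8,v1,v2) [++-] → (0.4023, 0, 1.83865)–(0.4023, -0.504488, 1.49966)  len=0.6078

Chained into 1 loop(s):
  loop 1: 8 segments, perimeter = 7.8086
Total perimeter = 7.809

loops=1 perimeter=7.809


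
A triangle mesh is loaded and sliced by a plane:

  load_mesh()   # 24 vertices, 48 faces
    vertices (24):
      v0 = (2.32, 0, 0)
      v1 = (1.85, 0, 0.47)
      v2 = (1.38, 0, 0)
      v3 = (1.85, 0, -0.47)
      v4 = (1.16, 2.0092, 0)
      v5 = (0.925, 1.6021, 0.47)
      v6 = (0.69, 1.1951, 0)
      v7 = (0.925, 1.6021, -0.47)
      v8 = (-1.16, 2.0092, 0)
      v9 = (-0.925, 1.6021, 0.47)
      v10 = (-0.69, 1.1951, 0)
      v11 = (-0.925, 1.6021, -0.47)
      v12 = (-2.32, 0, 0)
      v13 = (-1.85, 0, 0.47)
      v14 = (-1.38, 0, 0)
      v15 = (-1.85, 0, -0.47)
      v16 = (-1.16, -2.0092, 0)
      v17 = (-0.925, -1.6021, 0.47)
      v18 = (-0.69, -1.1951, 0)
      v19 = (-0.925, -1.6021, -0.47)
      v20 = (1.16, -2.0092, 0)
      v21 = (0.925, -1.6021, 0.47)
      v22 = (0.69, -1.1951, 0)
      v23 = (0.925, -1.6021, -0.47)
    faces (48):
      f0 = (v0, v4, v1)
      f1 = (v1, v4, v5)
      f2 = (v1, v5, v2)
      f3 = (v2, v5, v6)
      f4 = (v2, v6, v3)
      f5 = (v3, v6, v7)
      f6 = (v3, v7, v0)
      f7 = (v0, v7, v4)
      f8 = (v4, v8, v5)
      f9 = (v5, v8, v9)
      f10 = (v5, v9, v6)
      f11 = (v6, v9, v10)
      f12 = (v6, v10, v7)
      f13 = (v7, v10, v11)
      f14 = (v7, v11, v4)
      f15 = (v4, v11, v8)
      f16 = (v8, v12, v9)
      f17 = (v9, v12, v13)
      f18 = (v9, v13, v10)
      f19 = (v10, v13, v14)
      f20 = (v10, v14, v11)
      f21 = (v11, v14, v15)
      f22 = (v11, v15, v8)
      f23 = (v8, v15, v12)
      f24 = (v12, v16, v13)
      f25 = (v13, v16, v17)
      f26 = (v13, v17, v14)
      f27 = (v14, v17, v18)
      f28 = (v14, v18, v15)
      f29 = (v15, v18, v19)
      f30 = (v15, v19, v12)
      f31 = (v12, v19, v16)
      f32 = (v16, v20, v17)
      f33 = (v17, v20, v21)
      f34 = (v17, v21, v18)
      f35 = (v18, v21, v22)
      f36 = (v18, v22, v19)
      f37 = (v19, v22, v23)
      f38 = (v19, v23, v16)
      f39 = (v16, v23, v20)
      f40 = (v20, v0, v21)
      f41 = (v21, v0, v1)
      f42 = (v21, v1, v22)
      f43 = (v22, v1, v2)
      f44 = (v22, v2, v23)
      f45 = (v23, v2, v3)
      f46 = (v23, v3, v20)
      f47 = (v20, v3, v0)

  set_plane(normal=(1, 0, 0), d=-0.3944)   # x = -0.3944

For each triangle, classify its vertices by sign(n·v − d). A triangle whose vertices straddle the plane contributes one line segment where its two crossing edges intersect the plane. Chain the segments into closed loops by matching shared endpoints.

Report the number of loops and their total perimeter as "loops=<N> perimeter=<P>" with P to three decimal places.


Straddling triangles (16 of 48):
  (v4,v8,v5) [+-+] → (-0.3944, 2.0092, 0)–(-0.3944, 1.85972, 0.172581)  len=0.2283
  (v5,v8,v9) [+--] → (-0.3944, 1.85972, 0.172581)–(-0.3944, 1.6021, 0.47)  len=0.3935
  (v5,v9,v6) [+-+] → (-0.3944, 1.6021, 0.47)–(-0.3944, 1.46838, 0.315584)  len=0.2043
  (v6,v9,v10) [+--] → (-0.3944, 1.46838, 0.315584)–(-0.3944, 1.1951, 0)  len=0.4175
  (v6,v10,v7) [+-+] → (-0.3944, 1.1951, 0)–(-0.3944, 1.26959, -0.086026)  len=0.1138
  (v7,v10,v11) [+--] → (-0.3944, 1.26959, -0.086026)–(-0.3944, 1.6021, -0.47)  len=0.5079
  (v7,v11,v4) [+-+] → (-0.3944, 1.6021, -0.47)–(-0.3944, 1.7057, -0.350392)  len=0.1582
  (v4,v11,v8) [+--] → (-0.3944, 1.7057, -0.350392)–(-0.3944, 2.0092, 0)  len=0.4636
  (v16,v20,v17) [-+-] → (-0.3944, -2.0092, 0)–(-0.3944, -1.7057, 0.350392)  len=0.4636
  (v17,v20,v21) [-++] → (-0.3944, -1.7057, 0.350392)–(-0.3944, -1.6021, 0.47)  len=0.1582
  (v17,v21,v18) [-+-] → (-0.3944, -1.6021, 0.47)–(-0.3944, -1.26959, 0.086026)  len=0.5079
  (v18,v21,v22) [-++] → (-0.3944, -1.26959, 0.086026)–(-0.3944, -1.1951, 0)  len=0.1138
  (v18,v22,v19) [-+-] → (-0.3944, -1.1951, 0)–(-0.3944, -1.46838, -0.315584)  len=0.4175
  (v19,v22,v23) [-++] → (-0.3944, -1.46838, -0.315584)–(-0.3944, -1.6021, -0.47)  len=0.2043
  (v19,v23,v16) [-+-] → (-0.3944, -1.6021, -0.47)–(-0.3944, -1.85972, -0.172581)  len=0.3935
  (v16,v23,v20) [-++] → (-0.3944, -1.85972, -0.172581)–(-0.3944, -2.0092, 0)  len=0.2283

Chained into 2 loop(s):
  loop 1: 8 segments, perimeter = 2.4871
  loop 2: 8 segments, perimeter = 2.4871
Total perimeter = 4.974

loops=2 perimeter=4.974


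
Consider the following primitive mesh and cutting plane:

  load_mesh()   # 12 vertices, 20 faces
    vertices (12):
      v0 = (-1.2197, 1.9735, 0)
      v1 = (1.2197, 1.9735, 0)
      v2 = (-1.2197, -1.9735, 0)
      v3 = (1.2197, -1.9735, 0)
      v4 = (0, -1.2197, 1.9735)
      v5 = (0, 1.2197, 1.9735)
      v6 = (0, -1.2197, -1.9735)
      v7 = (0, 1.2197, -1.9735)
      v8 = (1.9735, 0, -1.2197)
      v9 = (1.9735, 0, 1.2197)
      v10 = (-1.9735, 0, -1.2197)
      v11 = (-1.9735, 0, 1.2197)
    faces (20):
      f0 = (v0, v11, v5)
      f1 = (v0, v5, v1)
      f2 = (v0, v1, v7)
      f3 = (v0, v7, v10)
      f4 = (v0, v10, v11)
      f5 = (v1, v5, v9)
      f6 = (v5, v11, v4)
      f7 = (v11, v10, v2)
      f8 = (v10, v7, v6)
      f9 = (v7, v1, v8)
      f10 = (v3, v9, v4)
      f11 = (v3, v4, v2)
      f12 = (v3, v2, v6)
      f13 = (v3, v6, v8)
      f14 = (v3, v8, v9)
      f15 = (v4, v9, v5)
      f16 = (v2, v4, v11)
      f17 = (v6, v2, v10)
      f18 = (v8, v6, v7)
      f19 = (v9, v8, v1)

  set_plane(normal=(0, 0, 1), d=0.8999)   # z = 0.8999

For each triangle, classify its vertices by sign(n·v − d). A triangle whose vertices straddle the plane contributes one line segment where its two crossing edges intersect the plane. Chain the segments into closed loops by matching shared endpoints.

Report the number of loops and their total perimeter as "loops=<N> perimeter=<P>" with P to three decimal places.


Straddling triangles (10 of 20):
  (v0,v11,v5) [-++] → (-1.77586, 0.517443, 0.8999)–(-0.663527, 1.62977, 0.8999)  len=1.5731
  (v0,v5,v1) [-+-] → (-0.663527, 1.62977, 0.8999)–(0.663527, 1.62977, 0.8999)  len=1.3271
  (v0,v10,v11) [--+] → (-1.9735, 0, 0.8999)–(-1.77586, 0.517443, 0.8999)  len=0.5539
  (v1,v5,v9) [-++] → (0.663527, 1.62977, 0.8999)–(1.77586, 0.517443, 0.8999)  len=1.5731
  (v11,v10,v2) [+--] → (-1.9735, 0, 0.8999)–(-1.77586, -0.517443, 0.8999)  len=0.5539
  (v3,v9,v4) [-++] → (1.77586, -0.517443, 0.8999)–(0.663527, -1.62977, 0.8999)  len=1.5731
  (v3,v4,v2) [-+-] → (0.663527, -1.62977, 0.8999)–(-0.663527, -1.62977, 0.8999)  len=1.3271
  (v3,v8,v9) [--+] → (1.9735, 0, 0.8999)–(1.77586, -0.517443, 0.8999)  len=0.5539
  (v2,v4,v11) [-++] → (-0.663527, -1.62977, 0.8999)–(-1.77586, -0.517443, 0.8999)  len=1.5731
  (v9,v8,v1) [+--] → (1.9735, 0, 0.8999)–(1.77586, 0.517443, 0.8999)  len=0.5539

Chained into 1 loop(s):
  loop 1: 10 segments, perimeter = 11.1620
Total perimeter = 11.162

loops=1 perimeter=11.162


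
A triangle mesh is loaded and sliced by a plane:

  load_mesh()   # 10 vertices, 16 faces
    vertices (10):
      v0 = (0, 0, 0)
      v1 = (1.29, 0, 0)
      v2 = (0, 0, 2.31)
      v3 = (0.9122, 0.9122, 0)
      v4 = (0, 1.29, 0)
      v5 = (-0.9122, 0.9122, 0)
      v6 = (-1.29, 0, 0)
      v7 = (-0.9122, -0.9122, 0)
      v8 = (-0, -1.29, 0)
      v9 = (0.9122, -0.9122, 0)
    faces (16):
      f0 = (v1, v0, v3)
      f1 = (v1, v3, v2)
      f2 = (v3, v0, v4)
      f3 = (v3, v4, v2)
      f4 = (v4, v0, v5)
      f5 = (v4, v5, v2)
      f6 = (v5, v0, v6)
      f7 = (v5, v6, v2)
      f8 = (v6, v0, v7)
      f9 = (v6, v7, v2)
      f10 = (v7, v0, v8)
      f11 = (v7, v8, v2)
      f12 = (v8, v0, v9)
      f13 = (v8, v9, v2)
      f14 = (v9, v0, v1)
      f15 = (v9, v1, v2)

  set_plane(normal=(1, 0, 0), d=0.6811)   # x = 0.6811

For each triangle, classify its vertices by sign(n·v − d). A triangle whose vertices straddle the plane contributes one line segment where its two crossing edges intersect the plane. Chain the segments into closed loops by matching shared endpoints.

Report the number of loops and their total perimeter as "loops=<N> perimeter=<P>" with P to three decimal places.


Straddling triangles (8 of 16):
  (v1,v0,v3) [+-+] → (0.6811, 0, 0)–(0.6811, 0.6811, 0)  len=0.6811
  (v1,v3,v2) [++-] → (0.6811, 0.6811, 0.585224)–(0.6811, 0, 1.09036)  len=0.8480
  (v3,v0,v4) [+--] → (0.6811, 0.6811, 0)–(0.6811, 1.00791, 0)  len=0.3268
  (v3,v4,v2) [+--] → (0.6811, 1.00791, 0)–(0.6811, 0.6811, 0.585224)  len=0.6703
  (v8,v0,v9) [--+] → (0.6811, -0.6811, 0)–(0.6811, -1.00791, 0)  len=0.3268
  (v8,v9,v2) [-+-] → (0.6811, -1.00791, 0)–(0.6811, -0.6811, 0.585224)  len=0.6703
  (v9,v0,v1) [+-+] → (0.6811, -0.6811, 0)–(0.6811, 0, 0)  len=0.6811
  (v9,v1,v2) [++-] → (0.6811, 0, 1.09036)–(0.6811, -0.6811, 0.585224)  len=0.8480

Chained into 1 loop(s):
  loop 1: 8 segments, perimeter = 5.0524
Total perimeter = 5.052

loops=1 perimeter=5.052
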